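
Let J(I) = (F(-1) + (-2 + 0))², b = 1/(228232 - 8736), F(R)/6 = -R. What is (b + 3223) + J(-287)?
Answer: 710947545/219496 ≈ 3239.0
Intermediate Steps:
F(R) = -6*R (F(R) = 6*(-R) = -6*R)
b = 1/219496 ≈ 4.5559e-6
J(I) = 16 (J(I) = (-6*(-1) + (-2 + 0))² = (6 - 2)² = 4² = 16)
(b + 3223) + J(-287) = (1/219496 + 3223) + 16 = 707435609/219496 + 16 = 710947545/219496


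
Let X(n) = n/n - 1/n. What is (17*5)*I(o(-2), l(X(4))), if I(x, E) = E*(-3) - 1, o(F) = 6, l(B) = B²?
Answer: -3655/16 ≈ -228.44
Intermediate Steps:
X(n) = 1 - 1/n
I(x, E) = -1 - 3*E (I(x, E) = -3*E - 1 = -1 - 3*E)
(17*5)*I(o(-2), l(X(4))) = (17*5)*(-1 - 3*(-1 + 4)²/16) = 85*(-1 - 3*((¼)*3)²) = 85*(-1 - 3*(¾)²) = 85*(-1 - 3*9/16) = 85*(-1 - 27/16) = 85*(-43/16) = -3655/16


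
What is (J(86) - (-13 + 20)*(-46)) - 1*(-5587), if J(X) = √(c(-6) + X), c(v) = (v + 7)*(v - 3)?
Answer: 5909 + √77 ≈ 5917.8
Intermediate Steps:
c(v) = (-3 + v)*(7 + v) (c(v) = (7 + v)*(-3 + v) = (-3 + v)*(7 + v))
J(X) = √(-9 + X) (J(X) = √((-21 + (-6)² + 4*(-6)) + X) = √((-21 + 36 - 24) + X) = √(-9 + X))
(J(86) - (-13 + 20)*(-46)) - 1*(-5587) = (√(-9 + 86) - (-13 + 20)*(-46)) - 1*(-5587) = (√77 - 7*(-46)) + 5587 = (√77 - 1*(-322)) + 5587 = (√77 + 322) + 5587 = (322 + √77) + 5587 = 5909 + √77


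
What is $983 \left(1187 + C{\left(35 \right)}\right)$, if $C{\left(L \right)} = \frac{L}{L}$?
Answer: $1167804$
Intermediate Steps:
$C{\left(L \right)} = 1$
$983 \left(1187 + C{\left(35 \right)}\right) = 983 \left(1187 + 1\right) = 983 \cdot 1188 = 1167804$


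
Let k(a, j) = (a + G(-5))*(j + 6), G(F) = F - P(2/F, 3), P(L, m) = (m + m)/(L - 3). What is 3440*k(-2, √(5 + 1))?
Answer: -1836960/17 - 306160*√6/17 ≈ -1.5217e+5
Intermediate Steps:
P(L, m) = 2*m/(-3 + L) (P(L, m) = (2*m)/(-3 + L) = 2*m/(-3 + L))
G(F) = F - 6/(-3 + 2/F) (G(F) = F - 2*3/(-3 + 2/F) = F - 6/(-3 + 2/F))
k(a, j) = (6 + j)*(-55/17 + a) (k(a, j) = (a - 5*(4 + 3*(-5))/(-2 + 3*(-5)))*(j + 6) = (a - 5*(4 - 15)/(-2 - 15))*(6 + j) = (a - 5*(-11)/(-17))*(6 + j) = (a - 5*(-1/17)*(-11))*(6 + j) = (a - 55/17)*(6 + j) = (-55/17 + a)*(6 + j) = (6 + j)*(-55/17 + a))
3440*k(-2, √(5 + 1)) = 3440*(-330/17 + 6*(-2) - 55*√(5 + 1)/17 - 2*√(5 + 1)) = 3440*(-330/17 - 12 - 55*√6/17 - 2*√6) = 3440*(-534/17 - 89*√6/17) = -1836960/17 - 306160*√6/17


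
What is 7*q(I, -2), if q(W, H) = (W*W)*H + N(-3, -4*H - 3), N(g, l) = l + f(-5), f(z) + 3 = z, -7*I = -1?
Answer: -149/7 ≈ -21.286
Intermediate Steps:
I = ⅐ (I = -⅐*(-1) = ⅐ ≈ 0.14286)
f(z) = -3 + z
N(g, l) = -8 + l (N(g, l) = l + (-3 - 5) = l - 8 = -8 + l)
q(W, H) = -11 - 4*H + H*W² (q(W, H) = (W*W)*H + (-8 + (-4*H - 3)) = W²*H + (-8 + (-3 - 4*H)) = H*W² + (-11 - 4*H) = -11 - 4*H + H*W²)
7*q(I, -2) = 7*(-11 - 4*(-2) - 2*(⅐)²) = 7*(-11 + 8 - 2*1/49) = 7*(-11 + 8 - 2/49) = 7*(-149/49) = -149/7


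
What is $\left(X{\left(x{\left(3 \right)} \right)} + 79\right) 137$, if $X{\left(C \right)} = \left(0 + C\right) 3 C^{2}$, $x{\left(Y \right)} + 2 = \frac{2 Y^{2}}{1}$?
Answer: $1694279$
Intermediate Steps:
$x{\left(Y \right)} = -2 + 2 Y^{2}$ ($x{\left(Y \right)} = -2 + \frac{2 Y^{2}}{1} = -2 + 2 Y^{2} \cdot 1 = -2 + 2 Y^{2}$)
$X{\left(C \right)} = 3 C^{3}$ ($X{\left(C \right)} = C 3 C^{2} = 3 C C^{2} = 3 C^{3}$)
$\left(X{\left(x{\left(3 \right)} \right)} + 79\right) 137 = \left(3 \left(-2 + 2 \cdot 3^{2}\right)^{3} + 79\right) 137 = \left(3 \left(-2 + 2 \cdot 9\right)^{3} + 79\right) 137 = \left(3 \left(-2 + 18\right)^{3} + 79\right) 137 = \left(3 \cdot 16^{3} + 79\right) 137 = \left(3 \cdot 4096 + 79\right) 137 = \left(12288 + 79\right) 137 = 12367 \cdot 137 = 1694279$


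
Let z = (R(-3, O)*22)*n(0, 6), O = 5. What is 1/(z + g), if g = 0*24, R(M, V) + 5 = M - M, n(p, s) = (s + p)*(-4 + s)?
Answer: -1/1320 ≈ -0.00075758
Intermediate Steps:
n(p, s) = (-4 + s)*(p + s) (n(p, s) = (p + s)*(-4 + s) = (-4 + s)*(p + s))
R(M, V) = -5 (R(M, V) = -5 + (M - M) = -5 + 0 = -5)
g = 0
z = -1320 (z = (-5*22)*(6² - 4*0 - 4*6 + 0*6) = -110*(36 + 0 - 24 + 0) = -110*12 = -1320)
1/(z + g) = 1/(-1320 + 0) = 1/(-1320) = -1/1320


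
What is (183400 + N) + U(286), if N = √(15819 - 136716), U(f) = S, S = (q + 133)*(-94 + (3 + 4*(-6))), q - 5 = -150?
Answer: 184780 + 3*I*√13433 ≈ 1.8478e+5 + 347.7*I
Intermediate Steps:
q = -145 (q = 5 - 150 = -145)
S = 1380 (S = (-145 + 133)*(-94 + (3 + 4*(-6))) = -12*(-94 + (3 - 24)) = -12*(-94 - 21) = -12*(-115) = 1380)
U(f) = 1380
N = 3*I*√13433 (N = √(-120897) = 3*I*√13433 ≈ 347.7*I)
(183400 + N) + U(286) = (183400 + 3*I*√13433) + 1380 = 184780 + 3*I*√13433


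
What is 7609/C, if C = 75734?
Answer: 7609/75734 ≈ 0.10047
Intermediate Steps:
7609/C = 7609/75734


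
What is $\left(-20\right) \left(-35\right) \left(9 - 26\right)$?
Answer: $-11900$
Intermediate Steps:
$\left(-20\right) \left(-35\right) \left(9 - 26\right) = 700 \left(-17\right) = -11900$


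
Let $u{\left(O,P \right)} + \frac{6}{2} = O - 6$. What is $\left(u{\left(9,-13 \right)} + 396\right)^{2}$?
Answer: $156816$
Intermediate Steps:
$u{\left(O,P \right)} = -9 + O$ ($u{\left(O,P \right)} = -3 + \left(O - 6\right) = -3 + \left(-6 + O\right) = -9 + O$)
$\left(u{\left(9,-13 \right)} + 396\right)^{2} = \left(\left(-9 + 9\right) + 396\right)^{2} = \left(0 + 396\right)^{2} = 396^{2} = 156816$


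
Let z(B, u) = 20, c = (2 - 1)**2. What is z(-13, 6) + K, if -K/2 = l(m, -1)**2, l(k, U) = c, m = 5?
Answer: 18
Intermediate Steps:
c = 1 (c = 1**2 = 1)
l(k, U) = 1
K = -2 (K = -2*1**2 = -2*1 = -2)
z(-13, 6) + K = 20 - 2 = 18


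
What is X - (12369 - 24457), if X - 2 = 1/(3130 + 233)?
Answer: 40658671/3363 ≈ 12090.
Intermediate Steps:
X = 6727/3363 (X = 2 + 1/(3130 + 233) = 2 + 1/3363 = 6727/3363 ≈ 2.0003)
X - (12369 - 24457) = 6727/3363 - (12369 - 24457) = 6727/3363 - 1*(-12088) = 6727/3363 + 12088 = 40658671/3363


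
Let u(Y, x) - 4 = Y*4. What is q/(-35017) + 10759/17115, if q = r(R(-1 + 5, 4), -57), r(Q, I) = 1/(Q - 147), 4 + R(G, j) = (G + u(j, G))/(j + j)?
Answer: 7965529537/12671251620 ≈ 0.62863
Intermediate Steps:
u(Y, x) = 4 + 4*Y (u(Y, x) = 4 + Y*4 = 4 + 4*Y)
R(G, j) = -4 + (4 + G + 4*j)/(2*j) (R(G, j) = -4 + (G + (4 + 4*j))/(j + j) = -4 + (4 + G + 4*j)/((2*j)) = -4 + (4 + G + 4*j)*(1/(2*j)) = -4 + (4 + G + 4*j)/(2*j))
r(Q, I) = 1/(-147 + Q)
q = -1/148 (q = 1/(-147 + (1/2)*(4 + (-1 + 5) - 4*4)/4) = 1/(-147 + (1/2)*(1/4)*(4 + 4 - 16)) = 1/(-147 + (1/2)*(1/4)*(-8)) = 1/(-147 - 1) = 1/(-148) = -1/148 ≈ -0.0067568)
q/(-35017) + 10759/17115 = -1/148/(-35017) + 10759/17115 = -1/148*(-1/35017) + 10759*(1/17115) = 1/5182516 + 1537/2445 = 7965529537/12671251620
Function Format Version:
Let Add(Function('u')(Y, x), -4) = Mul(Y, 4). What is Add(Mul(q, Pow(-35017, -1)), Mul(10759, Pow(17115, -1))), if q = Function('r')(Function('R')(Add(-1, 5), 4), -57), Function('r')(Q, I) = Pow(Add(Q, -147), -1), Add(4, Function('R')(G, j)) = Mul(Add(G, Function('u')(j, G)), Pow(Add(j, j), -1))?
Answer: Rational(7965529537, 12671251620) ≈ 0.62863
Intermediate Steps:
Function('u')(Y, x) = Add(4, Mul(4, Y)) (Function('u')(Y, x) = Add(4, Mul(Y, 4)) = Add(4, Mul(4, Y)))
Function('R')(G, j) = Add(-4, Mul(Rational(1, 2), Pow(j, -1), Add(4, G, Mul(4, j)))) (Function('R')(G, j) = Add(-4, Mul(Add(G, Add(4, Mul(4, j))), Pow(Add(j, j), -1))) = Add(-4, Mul(Add(4, G, Mul(4, j)), Pow(Mul(2, j), -1))) = Add(-4, Mul(Add(4, G, Mul(4, j)), Mul(Rational(1, 2), Pow(j, -1)))) = Add(-4, Mul(Rational(1, 2), Pow(j, -1), Add(4, G, Mul(4, j)))))
Function('r')(Q, I) = Pow(Add(-147, Q), -1)
q = Rational(-1, 148) (q = Pow(Add(-147, Mul(Rational(1, 2), Pow(4, -1), Add(4, Add(-1, 5), Mul(-4, 4)))), -1) = Pow(Add(-147, Mul(Rational(1, 2), Rational(1, 4), Add(4, 4, -16))), -1) = Pow(Add(-147, Mul(Rational(1, 2), Rational(1, 4), -8)), -1) = Pow(Add(-147, -1), -1) = Pow(-148, -1) = Rational(-1, 148) ≈ -0.0067568)
Add(Mul(q, Pow(-35017, -1)), Mul(10759, Pow(17115, -1))) = Add(Mul(Rational(-1, 148), Pow(-35017, -1)), Mul(10759, Pow(17115, -1))) = Add(Mul(Rational(-1, 148), Rational(-1, 35017)), Mul(10759, Rational(1, 17115))) = Add(Rational(1, 5182516), Rational(1537, 2445)) = Rational(7965529537, 12671251620)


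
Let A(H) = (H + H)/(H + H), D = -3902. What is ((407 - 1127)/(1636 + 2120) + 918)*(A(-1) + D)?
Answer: -1120655874/313 ≈ -3.5804e+6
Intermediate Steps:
A(H) = 1 (A(H) = (2*H)/((2*H)) = (2*H)*(1/(2*H)) = 1)
((407 - 1127)/(1636 + 2120) + 918)*(A(-1) + D) = ((407 - 1127)/(1636 + 2120) + 918)*(1 - 3902) = (-720/3756 + 918)*(-3901) = (-720*1/3756 + 918)*(-3901) = (-60/313 + 918)*(-3901) = (287274/313)*(-3901) = -1120655874/313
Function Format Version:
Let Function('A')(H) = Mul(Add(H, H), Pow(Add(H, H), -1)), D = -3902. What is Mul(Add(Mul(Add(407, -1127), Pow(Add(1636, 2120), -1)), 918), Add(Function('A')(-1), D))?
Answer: Rational(-1120655874, 313) ≈ -3.5804e+6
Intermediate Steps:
Function('A')(H) = 1 (Function('A')(H) = Mul(Mul(2, H), Pow(Mul(2, H), -1)) = Mul(Mul(2, H), Mul(Rational(1, 2), Pow(H, -1))) = 1)
Mul(Add(Mul(Add(407, -1127), Pow(Add(1636, 2120), -1)), 918), Add(Function('A')(-1), D)) = Mul(Add(Mul(Add(407, -1127), Pow(Add(1636, 2120), -1)), 918), Add(1, -3902)) = Mul(Add(Mul(-720, Pow(3756, -1)), 918), -3901) = Mul(Add(Mul(-720, Rational(1, 3756)), 918), -3901) = Mul(Add(Rational(-60, 313), 918), -3901) = Mul(Rational(287274, 313), -3901) = Rational(-1120655874, 313)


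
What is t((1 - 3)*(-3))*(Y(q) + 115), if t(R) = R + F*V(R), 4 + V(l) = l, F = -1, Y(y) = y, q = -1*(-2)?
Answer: 468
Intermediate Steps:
q = 2
V(l) = -4 + l
t(R) = 4 (t(R) = R - (-4 + R) = R + (4 - R) = 4)
t((1 - 3)*(-3))*(Y(q) + 115) = 4*(2 + 115) = 4*117 = 468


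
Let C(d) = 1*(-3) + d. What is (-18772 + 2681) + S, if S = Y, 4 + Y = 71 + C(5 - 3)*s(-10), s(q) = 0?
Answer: -16024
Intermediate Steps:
C(d) = -3 + d
Y = 67 (Y = -4 + (71 + (-3 + (5 - 3))*0) = -4 + (71 + (-3 + 2)*0) = -4 + (71 - 1*0) = -4 + (71 + 0) = -4 + 71 = 67)
S = 67
(-18772 + 2681) + S = (-18772 + 2681) + 67 = -16091 + 67 = -16024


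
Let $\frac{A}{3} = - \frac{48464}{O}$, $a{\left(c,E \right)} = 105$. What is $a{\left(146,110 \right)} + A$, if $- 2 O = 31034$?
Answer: $\frac{1774677}{15517} \approx 114.37$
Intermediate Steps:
$O = -15517$ ($O = \left(- \frac{1}{2}\right) 31034 = -15517$)
$A = \frac{145392}{15517}$ ($A = 3 \left(- \frac{48464}{-15517}\right) = 3 \left(\left(-48464\right) \left(- \frac{1}{15517}\right)\right) = 3 \cdot \frac{48464}{15517} = \frac{145392}{15517} \approx 9.3699$)
$a{\left(146,110 \right)} + A = 105 + \frac{145392}{15517} = \frac{1774677}{15517}$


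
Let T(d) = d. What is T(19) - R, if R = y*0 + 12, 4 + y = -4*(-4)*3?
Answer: 7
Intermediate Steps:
y = 44 (y = -4 - 4*(-4)*3 = -4 + 16*3 = -4 + 48 = 44)
R = 12 (R = 44*0 + 12 = 0 + 12 = 12)
T(19) - R = 19 - 1*12 = 19 - 12 = 7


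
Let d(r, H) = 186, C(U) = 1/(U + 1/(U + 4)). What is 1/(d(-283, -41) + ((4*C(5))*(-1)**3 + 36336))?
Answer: 23/839988 ≈ 2.7381e-5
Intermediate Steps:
C(U) = 1/(U + 1/(4 + U))
1/(d(-283, -41) + ((4*C(5))*(-1)**3 + 36336)) = 1/(186 + ((4*((4 + 5)/(1 + 5**2 + 4*5)))*(-1)**3 + 36336)) = 1/(186 + ((4*(9/(1 + 25 + 20)))*(-1) + 36336)) = 1/(186 + ((4*(9/46))*(-1) + 36336)) = 1/(186 + ((18/23)*(-1) + 36336)) = 1/(186 + (-18/23 + 36336)) = 1/(186 + 835710/23) = 1/(839988/23) = 23/839988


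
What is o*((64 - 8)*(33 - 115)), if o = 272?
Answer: -1249024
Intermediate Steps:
o*((64 - 8)*(33 - 115)) = 272*((64 - 8)*(33 - 115)) = 272*(56*(-82)) = 272*(-4592) = -1249024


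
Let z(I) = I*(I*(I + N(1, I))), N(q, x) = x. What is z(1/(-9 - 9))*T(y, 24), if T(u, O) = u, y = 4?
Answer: -1/729 ≈ -0.0013717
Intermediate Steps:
z(I) = 2*I³ (z(I) = I*(I*(I + I)) = I*(I*(2*I)) = I*(2*I²) = 2*I³)
z(1/(-9 - 9))*T(y, 24) = (2*(1/(-9 - 9))³)*4 = (2*(1/(-18))³)*4 = (2*(-1/18)³)*4 = (2*(-1/5832))*4 = -1/2916*4 = -1/729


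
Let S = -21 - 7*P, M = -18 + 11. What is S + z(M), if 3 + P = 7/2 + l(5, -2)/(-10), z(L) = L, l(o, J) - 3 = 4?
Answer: -133/5 ≈ -26.600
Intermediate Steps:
l(o, J) = 7 (l(o, J) = 3 + 4 = 7)
M = -7
P = -⅕ (P = -3 + (7/2 + 7/(-10)) = -3 + (7*(½) + 7*(-⅒)) = -3 + (7/2 - 7/10) = -3 + 14/5 = -⅕ ≈ -0.20000)
S = -98/5 (S = -21 - 7*(-⅕) = -21 + 7/5 = -98/5 ≈ -19.600)
S + z(M) = -98/5 - 7 = -133/5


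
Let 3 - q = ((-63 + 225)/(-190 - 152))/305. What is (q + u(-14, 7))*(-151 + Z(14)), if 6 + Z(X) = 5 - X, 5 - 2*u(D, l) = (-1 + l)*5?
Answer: 9137221/5795 ≈ 1576.7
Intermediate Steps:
u(D, l) = 5 - 5*l/2 (u(D, l) = 5/2 - (-1 + l)*5/2 = 5/2 - (-5 + 5*l)/2 = 5/2 + (5/2 - 5*l/2) = 5 - 5*l/2)
Z(X) = -1 - X (Z(X) = -6 + (5 - X) = -1 - X)
q = 17394/5795 (q = 3 - (-63 + 225)/(-190 - 152)/305 = 3 - 162/(-342)/305 = 3 - 162*(-1/342)/305 = 3 - (-9)/(19*305) = 3 - 1*(-9/5795) = 3 + 9/5795 = 17394/5795 ≈ 3.0016)
(q + u(-14, 7))*(-151 + Z(14)) = (17394/5795 + (5 - 5/2*7))*(-151 + (-1 - 1*14)) = (17394/5795 + (5 - 35/2))*(-151 + (-1 - 14)) = (17394/5795 - 25/2)*(-151 - 15) = -110087/11590*(-166) = 9137221/5795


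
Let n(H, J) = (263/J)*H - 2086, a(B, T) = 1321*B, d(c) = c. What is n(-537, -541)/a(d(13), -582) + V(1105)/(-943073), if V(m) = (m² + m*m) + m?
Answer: -23629449998450/8761707412289 ≈ -2.6969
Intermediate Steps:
n(H, J) = -2086 + 263*H/J (n(H, J) = 263*H/J - 2086 = -2086 + 263*H/J)
V(m) = m + 2*m² (V(m) = (m² + m²) + m = 2*m² + m = m + 2*m²)
n(-537, -541)/a(d(13), -582) + V(1105)/(-943073) = (-2086 + 263*(-537)/(-541))/((1321*13)) + (1105*(1 + 2*1105))/(-943073) = (-2086 + 263*(-537)*(-1/541))/17173 + (1105*(1 + 2210))*(-1/943073) = (-2086 + 141231/541)*(1/17173) + (1105*2211)*(-1/943073) = -987295/541*1/17173 + 2443155*(-1/943073) = -987295/9290593 - 2443155/943073 = -23629449998450/8761707412289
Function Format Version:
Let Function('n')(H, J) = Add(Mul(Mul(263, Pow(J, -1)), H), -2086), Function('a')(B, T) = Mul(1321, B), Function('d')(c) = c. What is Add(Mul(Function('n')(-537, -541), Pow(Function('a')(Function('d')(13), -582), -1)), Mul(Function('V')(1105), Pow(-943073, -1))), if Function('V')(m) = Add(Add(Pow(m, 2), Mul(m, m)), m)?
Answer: Rational(-23629449998450, 8761707412289) ≈ -2.6969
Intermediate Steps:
Function('n')(H, J) = Add(-2086, Mul(263, H, Pow(J, -1))) (Function('n')(H, J) = Add(Mul(263, H, Pow(J, -1)), -2086) = Add(-2086, Mul(263, H, Pow(J, -1))))
Function('V')(m) = Add(m, Mul(2, Pow(m, 2))) (Function('V')(m) = Add(Add(Pow(m, 2), Pow(m, 2)), m) = Add(Mul(2, Pow(m, 2)), m) = Add(m, Mul(2, Pow(m, 2))))
Add(Mul(Function('n')(-537, -541), Pow(Function('a')(Function('d')(13), -582), -1)), Mul(Function('V')(1105), Pow(-943073, -1))) = Add(Mul(Add(-2086, Mul(263, -537, Pow(-541, -1))), Pow(Mul(1321, 13), -1)), Mul(Mul(1105, Add(1, Mul(2, 1105))), Pow(-943073, -1))) = Add(Mul(Add(-2086, Mul(263, -537, Rational(-1, 541))), Pow(17173, -1)), Mul(Mul(1105, Add(1, 2210)), Rational(-1, 943073))) = Add(Mul(Add(-2086, Rational(141231, 541)), Rational(1, 17173)), Mul(Mul(1105, 2211), Rational(-1, 943073))) = Add(Mul(Rational(-987295, 541), Rational(1, 17173)), Mul(2443155, Rational(-1, 943073))) = Add(Rational(-987295, 9290593), Rational(-2443155, 943073)) = Rational(-23629449998450, 8761707412289)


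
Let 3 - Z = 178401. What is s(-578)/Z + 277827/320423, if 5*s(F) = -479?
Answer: 247972388347/285814111770 ≈ 0.86760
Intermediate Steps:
Z = -178398 (Z = 3 - 1*178401 = 3 - 178401 = -178398)
s(F) = -479/5 (s(F) = (⅕)*(-479) = -479/5)
s(-578)/Z + 277827/320423 = -479/5/(-178398) + 277827/320423 = -479/5*(-1/178398) + 277827*(1/320423) = 479/891990 + 277827/320423 = 247972388347/285814111770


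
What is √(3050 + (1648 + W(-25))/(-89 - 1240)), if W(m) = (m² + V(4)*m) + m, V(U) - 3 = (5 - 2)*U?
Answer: √5384545833/1329 ≈ 55.214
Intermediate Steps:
V(U) = 3 + 3*U (V(U) = 3 + (5 - 2)*U = 3 + 3*U)
W(m) = m² + 16*m (W(m) = (m² + (3 + 3*4)*m) + m = (m² + (3 + 12)*m) + m = (m² + 15*m) + m = m² + 16*m)
√(3050 + (1648 + W(-25))/(-89 - 1240)) = √(3050 + (1648 - 25*(16 - 25))/(-89 - 1240)) = √(3050 + (1648 - 25*(-9))/(-1329)) = √(3050 + (1648 + 225)*(-1/1329)) = √(3050 + 1873*(-1/1329)) = √(3050 - 1873/1329) = √(4051577/1329) = √5384545833/1329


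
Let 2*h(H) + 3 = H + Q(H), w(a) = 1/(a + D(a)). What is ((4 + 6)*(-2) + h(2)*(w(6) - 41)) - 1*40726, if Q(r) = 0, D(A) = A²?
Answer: -3420943/84 ≈ -40726.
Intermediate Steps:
w(a) = 1/(a + a²)
h(H) = -3/2 + H/2 (h(H) = -3/2 + (H + 0)/2 = -3/2 + H/2)
((4 + 6)*(-2) + h(2)*(w(6) - 41)) - 1*40726 = ((4 + 6)*(-2) + (-3/2 + (½)*2)*(1/(6*(1 + 6)) - 41)) - 1*40726 = (10*(-2) + (-3/2 + 1)*((⅙)/7 - 41)) - 40726 = (-20 - ((⅙)*(⅐) - 41)/2) - 40726 = (-20 - (1/42 - 41)/2) - 40726 = (-20 - ½*(-1721/42)) - 40726 = (-20 + 1721/84) - 40726 = 41/84 - 40726 = -3420943/84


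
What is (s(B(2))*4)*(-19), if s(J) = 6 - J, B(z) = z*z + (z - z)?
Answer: -152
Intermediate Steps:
B(z) = z² (B(z) = z² + 0 = z²)
(s(B(2))*4)*(-19) = ((6 - 1*2²)*4)*(-19) = ((6 - 1*4)*4)*(-19) = ((6 - 4)*4)*(-19) = (2*4)*(-19) = 8*(-19) = -152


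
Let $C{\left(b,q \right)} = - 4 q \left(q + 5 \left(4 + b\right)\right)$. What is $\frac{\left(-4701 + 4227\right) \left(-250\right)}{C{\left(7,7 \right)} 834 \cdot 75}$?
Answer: $- \frac{395}{361956} \approx -0.0010913$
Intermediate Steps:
$C{\left(b,q \right)} = - 4 q \left(20 + q + 5 b\right)$ ($C{\left(b,q \right)} = - 4 q \left(q + \left(20 + 5 b\right)\right) = - 4 q \left(20 + q + 5 b\right)$)
$\frac{\left(-4701 + 4227\right) \left(-250\right)}{C{\left(7,7 \right)} 834 \cdot 75} = \frac{\left(-4701 + 4227\right) \left(-250\right)}{\left(-4\right) 7 \left(20 + 7 + 5 \cdot 7\right) 834 \cdot 75} = \frac{\left(-474\right) \left(-250\right)}{\left(-4\right) 7 \left(20 + 7 + 35\right) 62550} = \frac{118500}{\left(-4\right) 7 \cdot 62 \cdot 62550} = \frac{118500}{\left(-1736\right) 62550} = \frac{118500}{-108586800} = 118500 \left(- \frac{1}{108586800}\right) = - \frac{395}{361956}$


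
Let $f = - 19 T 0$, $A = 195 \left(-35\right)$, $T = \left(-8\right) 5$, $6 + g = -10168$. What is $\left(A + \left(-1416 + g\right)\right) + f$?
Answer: $-18415$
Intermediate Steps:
$g = -10174$ ($g = -6 - 10168 = -10174$)
$T = -40$
$A = -6825$
$f = 0$ ($f = \left(-19\right) \left(-40\right) 0 = 760 \cdot 0 = 0$)
$\left(A + \left(-1416 + g\right)\right) + f = \left(-6825 - 11590\right) + 0 = -18415 + 0 = -18415$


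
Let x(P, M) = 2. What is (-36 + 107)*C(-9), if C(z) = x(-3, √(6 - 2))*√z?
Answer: 426*I ≈ 426.0*I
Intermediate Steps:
C(z) = 2*√z
(-36 + 107)*C(-9) = (-36 + 107)*(2*√(-9)) = 71*(2*(3*I)) = 71*(6*I) = 426*I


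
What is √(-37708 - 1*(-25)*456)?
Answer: 2*I*√6577 ≈ 162.2*I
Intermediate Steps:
√(-37708 - 1*(-25)*456) = √(-37708 + 25*456) = √(-37708 + 11400) = √(-26308) = 2*I*√6577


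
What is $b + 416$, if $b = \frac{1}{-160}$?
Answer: $\frac{66559}{160} \approx 415.99$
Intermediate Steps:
$b = - \frac{1}{160} \approx -0.00625$
$b + 416 = - \frac{1}{160} + 416 = \frac{66559}{160}$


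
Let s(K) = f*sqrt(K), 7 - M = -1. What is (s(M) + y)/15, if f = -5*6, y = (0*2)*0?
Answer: -4*sqrt(2) ≈ -5.6569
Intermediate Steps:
M = 8 (M = 7 - 1*(-1) = 7 + 1 = 8)
y = 0 (y = 0*0 = 0)
f = -30
s(K) = -30*sqrt(K)
(s(M) + y)/15 = (-60*sqrt(2) + 0)/15 = (-60*sqrt(2) + 0)*(1/15) = -60*sqrt(2)*(1/15) = -4*sqrt(2)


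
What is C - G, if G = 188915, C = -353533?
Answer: -542448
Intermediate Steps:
C - G = -353533 - 1*188915 = -353533 - 188915 = -542448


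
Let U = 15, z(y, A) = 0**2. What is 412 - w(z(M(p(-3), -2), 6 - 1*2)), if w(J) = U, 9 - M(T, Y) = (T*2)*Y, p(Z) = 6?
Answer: 397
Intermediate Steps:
M(T, Y) = 9 - 2*T*Y (M(T, Y) = 9 - T*2*Y = 9 - 2*T*Y)
z(y, A) = 0
w(J) = 15
412 - w(z(M(p(-3), -2), 6 - 1*2)) = 412 - 1*15 = 412 - 15 = 397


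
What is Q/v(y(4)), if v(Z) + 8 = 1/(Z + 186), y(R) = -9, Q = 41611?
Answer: -7365147/1415 ≈ -5205.0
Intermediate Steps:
v(Z) = -8 + 1/(186 + Z) (v(Z) = -8 + 1/(Z + 186) = -8 + 1/(186 + Z))
Q/v(y(4)) = 41611/(((-1487 - 8*(-9))/(186 - 9))) = 41611/(((-1487 + 72)/177)) = 41611/(((1/177)*(-1415))) = 41611/(-1415/177) = 41611*(-177/1415) = -7365147/1415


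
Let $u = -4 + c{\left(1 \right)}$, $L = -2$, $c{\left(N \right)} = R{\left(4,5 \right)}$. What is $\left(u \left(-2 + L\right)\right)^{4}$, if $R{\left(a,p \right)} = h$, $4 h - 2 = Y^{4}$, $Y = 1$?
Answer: $28561$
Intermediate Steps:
$h = \frac{3}{4}$ ($h = \frac{1}{2} + \frac{1^{4}}{4} = \frac{1}{2} + \frac{1}{4} \cdot 1 = \frac{1}{2} + \frac{1}{4} = \frac{3}{4} \approx 0.75$)
$R{\left(a,p \right)} = \frac{3}{4}$
$c{\left(N \right)} = \frac{3}{4}$
$u = - \frac{13}{4}$ ($u = -4 + \frac{3}{4} = - \frac{13}{4} \approx -3.25$)
$\left(u \left(-2 + L\right)\right)^{4} = \left(- \frac{13 \left(-2 - 2\right)}{4}\right)^{4} = \left(\left(- \frac{13}{4}\right) \left(-4\right)\right)^{4} = 13^{4} = 28561$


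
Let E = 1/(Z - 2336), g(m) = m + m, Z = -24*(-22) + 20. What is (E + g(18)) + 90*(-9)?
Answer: -1383913/1788 ≈ -774.00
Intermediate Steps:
Z = 548 (Z = 528 + 20 = 548)
g(m) = 2*m
E = -1/1788 (E = 1/(548 - 2336) = 1/(-1788) = -1/1788 ≈ -0.00055928)
(E + g(18)) + 90*(-9) = (-1/1788 + 2*18) + 90*(-9) = (-1/1788 + 36) - 810 = 64367/1788 - 810 = -1383913/1788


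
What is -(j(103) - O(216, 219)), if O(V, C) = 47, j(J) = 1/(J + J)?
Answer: 9681/206 ≈ 46.995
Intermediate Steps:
j(J) = 1/(2*J)
-(j(103) - O(216, 219)) = -((1/2)/103 - 1*47) = -((1/2)*(1/103) - 47) = -(1/206 - 47) = -1*(-9681/206) = 9681/206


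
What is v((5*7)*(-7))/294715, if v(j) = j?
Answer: -49/58943 ≈ -0.00083131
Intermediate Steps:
v((5*7)*(-7))/294715 = ((5*7)*(-7))/294715 = (35*(-7))*(1/294715) = -245*1/294715 = -49/58943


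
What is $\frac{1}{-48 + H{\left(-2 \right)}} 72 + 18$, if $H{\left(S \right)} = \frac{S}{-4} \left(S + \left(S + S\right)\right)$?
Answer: $\frac{282}{17} \approx 16.588$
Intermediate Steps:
$H{\left(S \right)} = - \frac{3 S^{2}}{4}$ ($H{\left(S \right)} = S \left(- \frac{1}{4}\right) \left(S + 2 S\right) = - \frac{S}{4} \cdot 3 S = - \frac{3 S^{2}}{4}$)
$\frac{1}{-48 + H{\left(-2 \right)}} 72 + 18 = \frac{1}{-48 - \frac{3 \left(-2\right)^{2}}{4}} \cdot 72 + 18 = \frac{1}{-48 - 3} \cdot 72 + 18 = \frac{1}{-51} \cdot 72 + 18 = \left(- \frac{1}{51}\right) 72 + 18 = - \frac{24}{17} + 18 = \frac{282}{17}$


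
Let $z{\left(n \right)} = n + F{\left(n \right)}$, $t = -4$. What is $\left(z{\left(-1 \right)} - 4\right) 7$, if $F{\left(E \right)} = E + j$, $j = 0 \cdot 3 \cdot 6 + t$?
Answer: $-70$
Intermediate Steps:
$j = -4$ ($j = 0 \cdot 3 \cdot 6 - 4 = 0 \cdot 18 - 4 = 0 - 4 = -4$)
$F{\left(E \right)} = -4 + E$ ($F{\left(E \right)} = E - 4 = -4 + E$)
$z{\left(n \right)} = -4 + 2 n$ ($z{\left(n \right)} = n + \left(-4 + n\right) = -4 + 2 n$)
$\left(z{\left(-1 \right)} - 4\right) 7 = \left(\left(-4 + 2 \left(-1\right)\right) - 4\right) 7 = \left(\left(-4 - 2\right) - 4\right) 7 = \left(-6 - 4\right) 7 = \left(-10\right) 7 = -70$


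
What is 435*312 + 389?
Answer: 136109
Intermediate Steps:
435*312 + 389 = 135720 + 389 = 136109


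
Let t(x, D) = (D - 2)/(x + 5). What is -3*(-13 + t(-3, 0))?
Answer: 42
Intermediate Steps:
t(x, D) = (-2 + D)/(5 + x)
-3*(-13 + t(-3, 0)) = -3*(-13 + (-2 + 0)/(5 - 3)) = -3*(-13 - 2/2) = -3*(-13 + (1/2)*(-2)) = -3*(-13 - 1) = -3*(-14) = 42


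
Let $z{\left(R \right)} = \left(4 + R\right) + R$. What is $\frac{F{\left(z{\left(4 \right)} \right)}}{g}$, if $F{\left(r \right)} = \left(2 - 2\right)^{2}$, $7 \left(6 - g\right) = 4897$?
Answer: $0$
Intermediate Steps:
$z{\left(R \right)} = 4 + 2 R$
$g = - \frac{4855}{7}$ ($g = 6 - \frac{4897}{7} = - \frac{4855}{7} \approx -693.57$)
$F{\left(r \right)} = 0$ ($F{\left(r \right)} = 0^{2} = 0$)
$\frac{F{\left(z{\left(4 \right)} \right)}}{g} = \frac{0}{- \frac{4855}{7}} = 0 \left(- \frac{7}{4855}\right) = 0$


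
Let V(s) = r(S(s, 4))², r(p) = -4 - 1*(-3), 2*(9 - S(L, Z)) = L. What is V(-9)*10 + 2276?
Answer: 2286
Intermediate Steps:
S(L, Z) = 9 - L/2
r(p) = -1 (r(p) = -4 + 3 = -1)
V(s) = 1 (V(s) = (-1)² = 1)
V(-9)*10 + 2276 = 1*10 + 2276 = 10 + 2276 = 2286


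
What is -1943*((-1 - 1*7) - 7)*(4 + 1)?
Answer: 145725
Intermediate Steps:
-1943*((-1 - 1*7) - 7)*(4 + 1) = -1943*((-1 - 7) - 7)*5 = -1943*(-8 - 7)*5 = -(-29145)*5 = -1943*(-75) = 145725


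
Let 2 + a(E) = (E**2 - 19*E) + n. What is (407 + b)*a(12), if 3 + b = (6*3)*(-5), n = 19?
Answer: -21038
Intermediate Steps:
a(E) = 17 + E**2 - 19*E (a(E) = -2 + ((E**2 - 19*E) + 19) = -2 + (19 + E**2 - 19*E) = 17 + E**2 - 19*E)
b = -93 (b = -3 + (6*3)*(-5) = -3 + 18*(-5) = -3 - 90 = -93)
(407 + b)*a(12) = (407 - 93)*(17 + 12**2 - 19*12) = 314*(17 + 144 - 228) = 314*(-67) = -21038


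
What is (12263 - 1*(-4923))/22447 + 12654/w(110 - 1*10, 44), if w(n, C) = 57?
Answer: 5000420/22447 ≈ 222.77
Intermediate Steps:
(12263 - 1*(-4923))/22447 + 12654/w(110 - 1*10, 44) = (12263 - 1*(-4923))/22447 + 12654/57 = (12263 + 4923)*(1/22447) + 12654*(1/57) = 17186*(1/22447) + 222 = 17186/22447 + 222 = 5000420/22447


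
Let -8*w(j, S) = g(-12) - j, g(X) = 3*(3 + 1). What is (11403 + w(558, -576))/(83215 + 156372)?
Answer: 45885/958348 ≈ 0.047879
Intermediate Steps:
g(X) = 12 (g(X) = 3*4 = 12)
w(j, S) = -3/2 + j/8 (w(j, S) = -(12 - j)/8 = -3/2 + j/8)
(11403 + w(558, -576))/(83215 + 156372) = (11403 + (-3/2 + (⅛)*558))/(83215 + 156372) = (11403 + (-3/2 + 279/4))/239587 = (11403 + 273/4)*(1/239587) = (45885/4)*(1/239587) = 45885/958348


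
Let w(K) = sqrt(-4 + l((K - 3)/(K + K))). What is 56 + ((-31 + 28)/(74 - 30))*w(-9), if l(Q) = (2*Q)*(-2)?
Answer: 56 - I*sqrt(15)/22 ≈ 56.0 - 0.17604*I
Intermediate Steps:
l(Q) = -4*Q
w(K) = sqrt(-4 - 2*(-3 + K)/K) (w(K) = sqrt(-4 - 4*(K - 3)/(K + K)) = sqrt(-4 - 4*(-3 + K)/(2*K)) = sqrt(-4 - 4*(-3 + K)*1/(2*K)) = sqrt(-4 - 2*(-3 + K)/K))
56 + ((-31 + 28)/(74 - 30))*w(-9) = 56 + ((-31 + 28)/(74 - 30))*(sqrt(6)*sqrt((1 - 1*(-9))/(-9))) = 56 + (-3/44)*(sqrt(6)*sqrt(-(1 + 9)/9)) = 56 + (-3*1/44)*(sqrt(6)*sqrt(-1/9*10)) = 56 - 3*sqrt(6)*sqrt(-10/9)/44 = 56 - 3*sqrt(6)*I*sqrt(10)/3/44 = 56 - I*sqrt(15)/22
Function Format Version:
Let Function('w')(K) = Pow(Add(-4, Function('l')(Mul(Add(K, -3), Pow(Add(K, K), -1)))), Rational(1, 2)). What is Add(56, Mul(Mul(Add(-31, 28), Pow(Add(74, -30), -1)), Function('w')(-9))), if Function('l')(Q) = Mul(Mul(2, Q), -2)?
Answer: Add(56, Mul(Rational(-1, 22), I, Pow(15, Rational(1, 2)))) ≈ Add(56.000, Mul(-0.17604, I))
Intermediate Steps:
Function('l')(Q) = Mul(-4, Q)
Function('w')(K) = Pow(Add(-4, Mul(-2, Pow(K, -1), Add(-3, K))), Rational(1, 2)) (Function('w')(K) = Pow(Add(-4, Mul(-4, Mul(Add(K, -3), Pow(Add(K, K), -1)))), Rational(1, 2)) = Pow(Add(-4, Mul(-4, Mul(Add(-3, K), Pow(Mul(2, K), -1)))), Rational(1, 2)) = Pow(Add(-4, Mul(-4, Mul(Add(-3, K), Mul(Rational(1, 2), Pow(K, -1))))), Rational(1, 2)) = Pow(Add(-4, Mul(-4, Mul(Rational(1, 2), Pow(K, -1), Add(-3, K)))), Rational(1, 2)) = Pow(Add(-4, Mul(-2, Pow(K, -1), Add(-3, K))), Rational(1, 2)))
Add(56, Mul(Mul(Add(-31, 28), Pow(Add(74, -30), -1)), Function('w')(-9))) = Add(56, Mul(Mul(Add(-31, 28), Pow(Add(74, -30), -1)), Mul(Pow(6, Rational(1, 2)), Pow(Mul(Pow(-9, -1), Add(1, Mul(-1, -9))), Rational(1, 2))))) = Add(56, Mul(Mul(-3, Pow(44, -1)), Mul(Pow(6, Rational(1, 2)), Pow(Mul(Rational(-1, 9), Add(1, 9)), Rational(1, 2))))) = Add(56, Mul(Mul(-3, Rational(1, 44)), Mul(Pow(6, Rational(1, 2)), Pow(Mul(Rational(-1, 9), 10), Rational(1, 2))))) = Add(56, Mul(Rational(-3, 44), Mul(Pow(6, Rational(1, 2)), Pow(Rational(-10, 9), Rational(1, 2))))) = Add(56, Mul(Rational(-3, 44), Mul(Pow(6, Rational(1, 2)), Mul(Rational(1, 3), I, Pow(10, Rational(1, 2)))))) = Add(56, Mul(Rational(-3, 44), Mul(Rational(2, 3), I, Pow(15, Rational(1, 2))))) = Add(56, Mul(Rational(-1, 22), I, Pow(15, Rational(1, 2))))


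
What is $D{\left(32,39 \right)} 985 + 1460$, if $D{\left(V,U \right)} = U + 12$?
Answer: $51695$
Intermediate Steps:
$D{\left(V,U \right)} = 12 + U$
$D{\left(32,39 \right)} 985 + 1460 = \left(12 + 39\right) 985 + 1460 = 51 \cdot 985 + 1460 = 50235 + 1460 = 51695$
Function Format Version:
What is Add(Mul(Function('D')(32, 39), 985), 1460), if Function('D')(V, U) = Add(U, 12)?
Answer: 51695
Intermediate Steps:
Function('D')(V, U) = Add(12, U)
Add(Mul(Function('D')(32, 39), 985), 1460) = Add(Mul(Add(12, 39), 985), 1460) = Add(Mul(51, 985), 1460) = Add(50235, 1460) = 51695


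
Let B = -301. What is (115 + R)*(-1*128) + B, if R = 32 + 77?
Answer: -28973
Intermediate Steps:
R = 109
(115 + R)*(-1*128) + B = (115 + 109)*(-1*128) - 301 = 224*(-128) - 301 = -28672 - 301 = -28973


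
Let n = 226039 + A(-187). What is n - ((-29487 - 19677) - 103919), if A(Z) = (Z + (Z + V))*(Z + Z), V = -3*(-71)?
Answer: 439336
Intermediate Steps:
V = 213
A(Z) = 2*Z*(213 + 2*Z) (A(Z) = (Z + (Z + 213))*(Z + Z) = (Z + (213 + Z))*(2*Z) = (213 + 2*Z)*(2*Z) = 2*Z*(213 + 2*Z))
n = 286253 (n = 226039 + 2*(-187)*(213 + 2*(-187)) = 226039 + 2*(-187)*(213 - 374) = 226039 + 2*(-187)*(-161) = 226039 + 60214 = 286253)
n - ((-29487 - 19677) - 103919) = 286253 - ((-29487 - 19677) - 103919) = 286253 - (-49164 - 103919) = 286253 - 1*(-153083) = 286253 + 153083 = 439336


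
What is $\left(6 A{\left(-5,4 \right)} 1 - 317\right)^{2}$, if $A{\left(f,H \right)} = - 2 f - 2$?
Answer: $72361$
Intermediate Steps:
$A{\left(f,H \right)} = -2 - 2 f$
$\left(6 A{\left(-5,4 \right)} 1 - 317\right)^{2} = \left(6 \left(-2 - -10\right) 1 - 317\right)^{2} = \left(6 \left(-2 + 10\right) 1 - 317\right)^{2} = \left(6 \cdot 8 \cdot 1 - 317\right)^{2} = \left(48 \cdot 1 - 317\right)^{2} = \left(48 - 317\right)^{2} = \left(-269\right)^{2} = 72361$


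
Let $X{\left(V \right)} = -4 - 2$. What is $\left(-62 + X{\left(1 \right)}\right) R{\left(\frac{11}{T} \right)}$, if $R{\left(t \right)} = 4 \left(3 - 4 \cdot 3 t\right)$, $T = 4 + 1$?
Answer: $\frac{31824}{5} \approx 6364.8$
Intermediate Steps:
$X{\left(V \right)} = -6$ ($X{\left(V \right)} = -4 - 2 = -6$)
$T = 5$
$R{\left(t \right)} = 12 - 48 t$ ($R{\left(t \right)} = 4 \left(3 - 12 t\right) = 12 - 48 t$)
$\left(-62 + X{\left(1 \right)}\right) R{\left(\frac{11}{T} \right)} = \left(-62 - 6\right) \left(12 - 48 \cdot \frac{11}{5}\right) = - 68 \left(12 - 48 \cdot 11 \cdot \frac{1}{5}\right) = - 68 \left(12 - \frac{528}{5}\right) = \left(-68\right) \left(- \frac{468}{5}\right) = \frac{31824}{5}$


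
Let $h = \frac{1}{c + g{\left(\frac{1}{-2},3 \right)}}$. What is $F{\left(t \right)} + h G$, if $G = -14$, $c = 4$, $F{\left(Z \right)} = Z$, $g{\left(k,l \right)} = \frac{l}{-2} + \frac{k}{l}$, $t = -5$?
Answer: $-11$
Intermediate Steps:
$g{\left(k,l \right)} = - \frac{l}{2} + \frac{k}{l}$ ($g{\left(k,l \right)} = l \left(- \frac{1}{2}\right) + \frac{k}{l} = - \frac{l}{2} + \frac{k}{l}$)
$h = \frac{3}{7}$ ($h = \frac{1}{4 - \left(\frac{3}{2} - \frac{1}{\left(-2\right) 3}\right)} = \frac{1}{4 - \frac{5}{3}} = \frac{1}{\frac{7}{3}} = \frac{3}{7} \approx 0.42857$)
$F{\left(t \right)} + h G = -5 + \frac{3}{7} \left(-14\right) = -5 - 6 = -11$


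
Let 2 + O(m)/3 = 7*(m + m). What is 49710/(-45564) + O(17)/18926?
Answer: -75712679/71862022 ≈ -1.0536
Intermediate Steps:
O(m) = -6 + 42*m (O(m) = -6 + 3*(7*(m + m)) = -6 + 3*(7*(2*m)) = -6 + 3*(14*m) = -6 + 42*m)
49710/(-45564) + O(17)/18926 = 49710/(-45564) + (-6 + 42*17)/18926 = 49710*(-1/45564) + (-6 + 714)*(1/18926) = -8285/7594 + 708*(1/18926) = -8285/7594 + 354/9463 = -75712679/71862022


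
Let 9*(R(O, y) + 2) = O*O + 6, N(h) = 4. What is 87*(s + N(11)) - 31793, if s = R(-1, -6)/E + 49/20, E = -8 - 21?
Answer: -1873691/60 ≈ -31228.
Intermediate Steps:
R(O, y) = -4/3 + O**2/9 (R(O, y) = -2 + (O*O + 6)/9 = -2 + (O**2 + 6)/9 = -2 + (6 + O**2)/9 = -2 + (2/3 + O**2/9) = -4/3 + O**2/9)
E = -29
s = 13009/5220 (s = (-4/3 + (1/9)*(-1)**2)/(-29) + 49/20 = (-4/3 + (1/9)*1)*(-1/29) + 49*(1/20) = (-4/3 + 1/9)*(-1/29) + 49/20 = -11/9*(-1/29) + 49/20 = 11/261 + 49/20 = 13009/5220 ≈ 2.4921)
87*(s + N(11)) - 31793 = 87*(13009/5220 + 4) - 31793 = 87*(33889/5220) - 31793 = 33889/60 - 31793 = -1873691/60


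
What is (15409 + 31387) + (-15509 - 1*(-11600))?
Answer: 42887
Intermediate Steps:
(15409 + 31387) + (-15509 - 1*(-11600)) = 46796 + (-15509 + 11600) = 46796 - 3909 = 42887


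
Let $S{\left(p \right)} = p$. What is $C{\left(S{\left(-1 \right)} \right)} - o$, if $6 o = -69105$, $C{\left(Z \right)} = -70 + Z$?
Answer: $\frac{22893}{2} \approx 11447.0$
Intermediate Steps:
$o = - \frac{23035}{2}$ ($o = \frac{1}{6} \left(-69105\right) = - \frac{23035}{2} \approx -11518.0$)
$C{\left(S{\left(-1 \right)} \right)} - o = \left(-70 - 1\right) - - \frac{23035}{2} = -71 + \frac{23035}{2} = \frac{22893}{2}$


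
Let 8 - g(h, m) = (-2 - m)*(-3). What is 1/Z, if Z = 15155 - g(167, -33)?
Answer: 1/15054 ≈ 6.6428e-5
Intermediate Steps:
g(h, m) = 2 - 3*m (g(h, m) = 8 - (-2 - m)*(-3) = 8 - (6 + 3*m) = 8 + (-6 - 3*m) = 2 - 3*m)
Z = 15054 (Z = 15155 - (2 - 3*(-33)) = 15155 - (2 + 99) = 15155 - 1*101 = 15155 - 101 = 15054)
1/Z = 1/15054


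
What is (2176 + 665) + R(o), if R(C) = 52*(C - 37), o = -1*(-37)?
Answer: 2841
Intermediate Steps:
o = 37
R(C) = -1924 + 52*C (R(C) = 52*(-37 + C) = -1924 + 52*C)
(2176 + 665) + R(o) = (2176 + 665) + (-1924 + 52*37) = 2841 + (-1924 + 1924) = 2841 + 0 = 2841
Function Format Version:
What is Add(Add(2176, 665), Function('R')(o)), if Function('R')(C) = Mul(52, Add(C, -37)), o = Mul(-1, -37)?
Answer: 2841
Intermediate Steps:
o = 37
Function('R')(C) = Add(-1924, Mul(52, C)) (Function('R')(C) = Mul(52, Add(-37, C)) = Add(-1924, Mul(52, C)))
Add(Add(2176, 665), Function('R')(o)) = Add(Add(2176, 665), Add(-1924, Mul(52, 37))) = Add(2841, Add(-1924, 1924)) = Add(2841, 0) = 2841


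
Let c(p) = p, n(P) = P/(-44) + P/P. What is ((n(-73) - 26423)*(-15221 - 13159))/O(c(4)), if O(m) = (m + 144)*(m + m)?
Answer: 749809275/1184 ≈ 6.3329e+5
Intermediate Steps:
n(P) = 1 - P/44 (n(P) = P*(-1/44) + 1 = -P/44 + 1 = 1 - P/44)
O(m) = 2*m*(144 + m) (O(m) = (144 + m)*(2*m) = 2*m*(144 + m))
((n(-73) - 26423)*(-15221 - 13159))/O(c(4)) = (((1 - 1/44*(-73)) - 26423)*(-15221 - 13159))/((2*4*(144 + 4))) = (((1 + 73/44) - 26423)*(-28380))/((2*4*148)) = ((117/44 - 26423)*(-28380))/1184 = -1162495/44*(-28380)*(1/1184) = 749809275*(1/1184) = 749809275/1184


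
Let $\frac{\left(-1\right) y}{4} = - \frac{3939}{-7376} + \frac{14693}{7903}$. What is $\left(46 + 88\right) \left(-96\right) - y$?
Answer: $- \frac{26761323509}{2081876} \approx -12854.0$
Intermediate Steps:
$y = - \frac{19929355}{2081876}$ ($y = - 4 \left(- \frac{3939}{-7376} + \frac{14693}{7903}\right) = - 4 \left(\left(-3939\right) \left(- \frac{1}{7376}\right) + 14693 \cdot \frac{1}{7903}\right) = - 4 \left(\frac{3939}{7376} + \frac{2099}{1129}\right) = \left(-4\right) \frac{19929355}{8327504} = - \frac{19929355}{2081876} \approx -9.5728$)
$\left(46 + 88\right) \left(-96\right) - y = \left(46 + 88\right) \left(-96\right) - - \frac{19929355}{2081876} = 134 \left(-96\right) + \frac{19929355}{2081876} = -12864 + \frac{19929355}{2081876} = - \frac{26761323509}{2081876}$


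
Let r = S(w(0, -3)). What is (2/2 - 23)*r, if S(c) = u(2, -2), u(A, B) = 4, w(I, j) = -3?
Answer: -88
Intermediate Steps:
S(c) = 4
r = 4
(2/2 - 23)*r = (2/2 - 23)*4 = (2*(½) - 23)*4 = (1 - 23)*4 = -22*4 = -88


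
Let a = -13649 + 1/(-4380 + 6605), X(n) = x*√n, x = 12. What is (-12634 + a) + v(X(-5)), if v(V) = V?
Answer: -58479674/2225 + 12*I*√5 ≈ -26283.0 + 26.833*I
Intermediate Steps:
X(n) = 12*√n
a = -30369024/2225 (a = -13649 + 1/2225 = -30369024/2225 ≈ -13649.)
(-12634 + a) + v(X(-5)) = (-12634 - 30369024/2225) + 12*√(-5) = -58479674/2225 + 12*(I*√5) = -58479674/2225 + 12*I*√5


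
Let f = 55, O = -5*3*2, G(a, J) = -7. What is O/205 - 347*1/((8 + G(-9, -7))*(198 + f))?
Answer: -15745/10373 ≈ -1.5179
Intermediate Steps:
O = -30 (O = -15*2 = -30)
O/205 - 347*1/((8 + G(-9, -7))*(198 + f)) = -30/205 - 347*1/((8 - 7)*(198 + 55)) = -30*1/205 - 347/(1*253) = -6/41 - 347/253 = -15745/10373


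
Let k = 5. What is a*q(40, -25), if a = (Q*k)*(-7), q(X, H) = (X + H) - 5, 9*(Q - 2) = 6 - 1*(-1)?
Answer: -8750/9 ≈ -972.22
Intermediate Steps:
Q = 25/9 (Q = 2 + (6 - 1*(-1))/9 = 2 + (6 + 1)/9 = 2 + (1/9)*7 = 2 + 7/9 = 25/9 ≈ 2.7778)
q(X, H) = -5 + H + X (q(X, H) = (H + X) - 5 = -5 + H + X)
a = -875/9 (a = ((25/9)*5)*(-7) = (125/9)*(-7) = -875/9 ≈ -97.222)
a*q(40, -25) = -875*(-5 - 25 + 40)/9 = -875/9*10 = -8750/9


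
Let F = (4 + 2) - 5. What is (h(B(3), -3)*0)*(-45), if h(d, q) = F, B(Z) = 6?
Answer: 0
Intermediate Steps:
F = 1 (F = 6 - 5 = 1)
h(d, q) = 1
(h(B(3), -3)*0)*(-45) = (1*0)*(-45) = 0*(-45) = 0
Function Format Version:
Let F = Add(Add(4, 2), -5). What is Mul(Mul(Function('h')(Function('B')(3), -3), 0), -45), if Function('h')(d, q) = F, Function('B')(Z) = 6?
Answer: 0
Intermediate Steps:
F = 1 (F = Add(6, -5) = 1)
Function('h')(d, q) = 1
Mul(Mul(Function('h')(Function('B')(3), -3), 0), -45) = Mul(Mul(1, 0), -45) = Mul(0, -45) = 0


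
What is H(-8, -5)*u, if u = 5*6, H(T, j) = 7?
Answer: 210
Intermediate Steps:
u = 30
H(-8, -5)*u = 7*30 = 210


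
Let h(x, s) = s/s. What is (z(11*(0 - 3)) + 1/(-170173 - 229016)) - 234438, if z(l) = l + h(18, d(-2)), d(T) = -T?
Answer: -93597844831/399189 ≈ -2.3447e+5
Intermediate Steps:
h(x, s) = 1
z(l) = 1 + l (z(l) = l + 1 = 1 + l)
(z(11*(0 - 3)) + 1/(-170173 - 229016)) - 234438 = ((1 + 11*(0 - 3)) + 1/(-170173 - 229016)) - 234438 = ((1 + 11*(-3)) + 1/(-399189)) - 234438 = ((1 - 33) - 1/399189) - 234438 = (-32 - 1/399189) - 234438 = -12774049/399189 - 234438 = -93597844831/399189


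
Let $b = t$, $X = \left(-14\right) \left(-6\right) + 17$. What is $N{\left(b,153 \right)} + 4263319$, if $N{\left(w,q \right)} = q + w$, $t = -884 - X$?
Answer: $4262487$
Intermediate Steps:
$X = 101$ ($X = 84 + 17 = 101$)
$t = -985$ ($t = -884 - 101 = -985$)
$b = -985$
$N{\left(b,153 \right)} + 4263319 = \left(153 - 985\right) + 4263319 = -832 + 4263319 = 4262487$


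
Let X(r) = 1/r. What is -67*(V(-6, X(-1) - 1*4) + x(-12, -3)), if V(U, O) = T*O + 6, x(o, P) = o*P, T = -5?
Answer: -4489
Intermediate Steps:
x(o, P) = P*o
V(U, O) = 6 - 5*O (V(U, O) = -5*O + 6 = 6 - 5*O)
-67*(V(-6, X(-1) - 1*4) + x(-12, -3)) = -67*((6 - 5*(1/(-1) - 1*4)) - 3*(-12)) = -67*((6 - 5*(-1 - 4)) + 36) = -67*((6 - 5*(-5)) + 36) = -67*((6 + 25) + 36) = -67*(31 + 36) = -67*67 = -4489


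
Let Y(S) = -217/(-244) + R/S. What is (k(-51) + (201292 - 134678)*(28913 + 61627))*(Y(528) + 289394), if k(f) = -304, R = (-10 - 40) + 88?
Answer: 3513506175179397499/2013 ≈ 1.7454e+15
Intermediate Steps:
R = 38 (R = -50 + 88 = 38)
Y(S) = 217/244 + 38/S (Y(S) = -217/(-244) + 38/S = -217*(-1/244) + 38/S = 217/244 + 38/S)
(k(-51) + (201292 - 134678)*(28913 + 61627))*(Y(528) + 289394) = (-304 + (201292 - 134678)*(28913 + 61627))*((217/244 + 38/528) + 289394) = (-304 + 66614*90540)*((217/244 + 38*(1/528)) + 289394) = (-304 + 6031231560)*((217/244 + 19/264) + 289394) = 6031231256*(15481/16104 + 289394) = 6031231256*(4660416457/16104) = 3513506175179397499/2013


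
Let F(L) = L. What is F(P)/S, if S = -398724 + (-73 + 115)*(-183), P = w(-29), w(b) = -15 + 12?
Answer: 1/135470 ≈ 7.3817e-6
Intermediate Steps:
w(b) = -3
P = -3
S = -406410 (S = -398724 + 42*(-183) = -398724 - 7686 = -406410)
F(P)/S = -3/(-406410) = -3*(-1/406410) = 1/135470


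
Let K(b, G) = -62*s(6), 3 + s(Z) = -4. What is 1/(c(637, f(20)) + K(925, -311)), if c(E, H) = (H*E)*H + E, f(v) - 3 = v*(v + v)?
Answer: 1/410744404 ≈ 2.4346e-9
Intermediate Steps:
s(Z) = -7 (s(Z) = -3 - 4 = -7)
f(v) = 3 + 2*v**2 (f(v) = 3 + v*(v + v) = 3 + v*(2*v) = 3 + 2*v**2)
K(b, G) = 434 (K(b, G) = -62*(-7) = 434)
c(E, H) = E + E*H**2 (c(E, H) = (E*H)*H + E = E*H**2 + E = E + E*H**2)
1/(c(637, f(20)) + K(925, -311)) = 1/(637*(1 + (3 + 2*20**2)**2) + 434) = 1/(637*(1 + (3 + 2*400)**2) + 434) = 1/(637*(1 + (3 + 800)**2) + 434) = 1/(637*(1 + 803**2) + 434) = 1/(637*(1 + 644809) + 434) = 1/(637*644810 + 434) = 1/(410743970 + 434) = 1/410744404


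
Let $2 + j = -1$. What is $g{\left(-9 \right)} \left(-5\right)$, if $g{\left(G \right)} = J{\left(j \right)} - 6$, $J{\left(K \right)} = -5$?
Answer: $55$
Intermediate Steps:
$j = -3$ ($j = -2 - 1 = -3$)
$g{\left(G \right)} = -11$ ($g{\left(G \right)} = -5 - 6 = -11$)
$g{\left(-9 \right)} \left(-5\right) = \left(-11\right) \left(-5\right) = 55$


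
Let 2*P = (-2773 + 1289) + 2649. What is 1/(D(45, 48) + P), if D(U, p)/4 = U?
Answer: 2/1525 ≈ 0.0013115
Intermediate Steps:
D(U, p) = 4*U
P = 1165/2 (P = ((-2773 + 1289) + 2649)/2 = (-1484 + 2649)/2 = (½)*1165 = 1165/2 ≈ 582.50)
1/(D(45, 48) + P) = 1/(4*45 + 1165/2) = 1/(180 + 1165/2) = 1/(1525/2) = 2/1525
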